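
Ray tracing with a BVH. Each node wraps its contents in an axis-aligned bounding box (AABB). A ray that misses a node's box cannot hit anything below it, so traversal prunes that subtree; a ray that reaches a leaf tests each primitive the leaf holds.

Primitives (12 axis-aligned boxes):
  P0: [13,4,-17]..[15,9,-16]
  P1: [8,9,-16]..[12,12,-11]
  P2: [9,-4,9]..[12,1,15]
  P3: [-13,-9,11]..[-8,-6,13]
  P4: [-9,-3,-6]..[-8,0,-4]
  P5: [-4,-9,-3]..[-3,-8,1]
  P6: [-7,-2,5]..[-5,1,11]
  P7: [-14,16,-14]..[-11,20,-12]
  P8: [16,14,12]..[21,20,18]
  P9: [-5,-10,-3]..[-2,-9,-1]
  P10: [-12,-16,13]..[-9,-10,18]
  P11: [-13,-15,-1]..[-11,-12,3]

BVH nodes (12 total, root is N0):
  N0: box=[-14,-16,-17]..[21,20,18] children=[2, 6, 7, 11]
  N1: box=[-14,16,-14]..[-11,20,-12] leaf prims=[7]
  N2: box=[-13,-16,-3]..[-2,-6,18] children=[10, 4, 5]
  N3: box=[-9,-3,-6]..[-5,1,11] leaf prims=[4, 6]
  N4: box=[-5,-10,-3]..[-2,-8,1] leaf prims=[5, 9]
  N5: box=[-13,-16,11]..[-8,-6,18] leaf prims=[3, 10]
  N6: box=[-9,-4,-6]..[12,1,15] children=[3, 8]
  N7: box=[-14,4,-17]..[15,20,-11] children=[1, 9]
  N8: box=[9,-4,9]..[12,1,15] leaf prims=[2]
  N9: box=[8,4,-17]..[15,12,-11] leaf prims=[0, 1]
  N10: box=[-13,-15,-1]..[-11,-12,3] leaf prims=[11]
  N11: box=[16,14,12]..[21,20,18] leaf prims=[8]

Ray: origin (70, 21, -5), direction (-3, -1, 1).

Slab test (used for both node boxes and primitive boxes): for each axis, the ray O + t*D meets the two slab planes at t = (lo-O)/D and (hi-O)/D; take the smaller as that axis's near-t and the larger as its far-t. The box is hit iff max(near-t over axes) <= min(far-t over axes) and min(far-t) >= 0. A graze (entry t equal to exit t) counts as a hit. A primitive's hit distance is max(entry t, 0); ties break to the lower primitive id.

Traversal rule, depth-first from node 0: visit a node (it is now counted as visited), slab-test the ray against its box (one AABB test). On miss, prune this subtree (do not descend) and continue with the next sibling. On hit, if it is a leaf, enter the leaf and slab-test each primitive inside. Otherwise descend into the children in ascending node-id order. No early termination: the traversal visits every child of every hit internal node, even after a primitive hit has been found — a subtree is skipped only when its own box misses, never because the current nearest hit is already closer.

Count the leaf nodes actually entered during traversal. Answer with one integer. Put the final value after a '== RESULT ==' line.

Trace the traversal:
N0 x:[49/3,28] y:[1,37] z:[-12,23] -> hit [49/3,23], descend [2, 6, 7, 11]
  N2 x:[24,83/3] y:[27,37] z:[2,23] -> miss, prune
  N6 x:[58/3,79/3] y:[20,25] z:[-1,20] -> hit [20,20], descend [3, 8]
    N3 x:[25,79/3] y:[20,24] z:[-1,16] -> miss, prune
    N8 x:[58/3,61/3] y:[20,25] z:[14,20] -> hit [20,20] leaf, test {P2@t=20}
  N7 x:[55/3,28] y:[1,17] z:[-12,-6] -> miss, prune
  N11 x:[49/3,18] y:[1,7] z:[17,23] -> miss, prune

order=[0, 2, 6, 3, 8, 7, 11]  |boxes|=7  |leaves|=1  hit=P2

== RESULT ==
1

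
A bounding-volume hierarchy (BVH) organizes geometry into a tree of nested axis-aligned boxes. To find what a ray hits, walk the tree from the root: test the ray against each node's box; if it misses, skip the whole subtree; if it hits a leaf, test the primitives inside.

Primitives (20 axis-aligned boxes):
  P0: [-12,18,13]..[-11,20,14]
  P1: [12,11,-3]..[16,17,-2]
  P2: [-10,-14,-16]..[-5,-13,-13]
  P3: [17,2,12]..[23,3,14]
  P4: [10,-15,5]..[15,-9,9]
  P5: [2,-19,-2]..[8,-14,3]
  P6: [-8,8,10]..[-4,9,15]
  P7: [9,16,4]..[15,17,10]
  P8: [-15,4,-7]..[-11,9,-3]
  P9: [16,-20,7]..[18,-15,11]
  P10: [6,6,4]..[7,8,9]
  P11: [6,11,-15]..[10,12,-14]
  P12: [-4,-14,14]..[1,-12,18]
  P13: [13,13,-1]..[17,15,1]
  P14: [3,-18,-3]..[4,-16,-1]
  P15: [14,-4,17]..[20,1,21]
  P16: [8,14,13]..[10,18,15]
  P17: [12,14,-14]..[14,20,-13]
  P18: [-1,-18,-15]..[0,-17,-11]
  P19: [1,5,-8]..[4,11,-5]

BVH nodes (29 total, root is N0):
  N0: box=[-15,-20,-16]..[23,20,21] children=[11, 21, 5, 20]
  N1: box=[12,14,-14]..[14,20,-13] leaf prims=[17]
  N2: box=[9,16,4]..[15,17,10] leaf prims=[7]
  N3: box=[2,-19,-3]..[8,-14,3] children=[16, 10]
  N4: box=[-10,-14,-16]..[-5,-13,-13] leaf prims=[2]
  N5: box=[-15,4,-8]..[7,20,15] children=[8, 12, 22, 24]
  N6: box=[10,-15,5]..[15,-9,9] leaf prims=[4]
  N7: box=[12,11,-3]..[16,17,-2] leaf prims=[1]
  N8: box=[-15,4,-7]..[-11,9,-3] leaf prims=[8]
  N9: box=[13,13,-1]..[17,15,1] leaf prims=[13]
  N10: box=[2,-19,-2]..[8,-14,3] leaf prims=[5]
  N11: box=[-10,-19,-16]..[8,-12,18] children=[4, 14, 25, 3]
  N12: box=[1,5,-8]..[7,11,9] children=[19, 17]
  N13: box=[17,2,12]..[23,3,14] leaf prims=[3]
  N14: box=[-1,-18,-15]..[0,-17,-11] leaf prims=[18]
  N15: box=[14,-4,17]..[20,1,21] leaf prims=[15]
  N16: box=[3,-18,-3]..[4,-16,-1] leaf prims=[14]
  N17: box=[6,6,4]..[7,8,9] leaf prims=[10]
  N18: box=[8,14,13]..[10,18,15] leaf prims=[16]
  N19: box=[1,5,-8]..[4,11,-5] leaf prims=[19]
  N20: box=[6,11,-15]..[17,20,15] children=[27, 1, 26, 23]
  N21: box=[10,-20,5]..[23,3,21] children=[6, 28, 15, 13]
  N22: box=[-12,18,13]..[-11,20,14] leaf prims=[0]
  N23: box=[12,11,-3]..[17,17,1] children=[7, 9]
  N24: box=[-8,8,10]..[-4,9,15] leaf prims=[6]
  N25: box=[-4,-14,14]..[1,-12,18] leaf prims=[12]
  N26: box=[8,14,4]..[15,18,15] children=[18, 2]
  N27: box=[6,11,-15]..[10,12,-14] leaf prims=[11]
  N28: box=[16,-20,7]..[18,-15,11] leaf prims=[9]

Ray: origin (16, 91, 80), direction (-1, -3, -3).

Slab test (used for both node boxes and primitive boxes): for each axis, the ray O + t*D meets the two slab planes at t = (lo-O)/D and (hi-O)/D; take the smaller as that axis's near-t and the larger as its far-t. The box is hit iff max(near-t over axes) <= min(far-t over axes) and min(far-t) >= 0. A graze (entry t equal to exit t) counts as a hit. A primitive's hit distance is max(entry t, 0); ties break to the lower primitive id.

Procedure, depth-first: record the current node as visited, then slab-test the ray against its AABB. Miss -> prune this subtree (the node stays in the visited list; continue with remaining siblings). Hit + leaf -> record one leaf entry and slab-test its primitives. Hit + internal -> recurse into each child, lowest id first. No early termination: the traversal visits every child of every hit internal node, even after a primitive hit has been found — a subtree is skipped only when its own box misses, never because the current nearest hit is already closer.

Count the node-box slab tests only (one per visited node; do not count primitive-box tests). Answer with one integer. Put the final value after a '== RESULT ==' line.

Traverse from the root:
N0 x:[-7,31] y:[71/3,37] z:[59/3,32] -> hit [71/3,31], descend [5, 11, 20, 21]
  N5 x:[9,31] y:[71/3,29] z:[65/3,88/3] -> hit [71/3,29], descend [8, 12, 22, 24]
    N8 x:[27,31] y:[82/3,29] z:[83/3,29] -> hit [83/3,29] leaf, test {P8@t=83/3}
    N12 x:[9,15] y:[80/3,86/3] z:[71/3,88/3] -> miss, prune
    N22 x:[27,28] y:[71/3,73/3] z:[22,67/3] -> miss, prune
    N24 x:[20,24] y:[82/3,83/3] z:[65/3,70/3] -> miss, prune
  N11 x:[8,26] y:[103/3,110/3] z:[62/3,32] -> miss, prune
  N20 x:[-1,10] y:[71/3,80/3] z:[65/3,95/3] -> miss, prune
  N21 x:[-7,6] y:[88/3,37] z:[59/3,25] -> miss, prune

Summary -> nodes [0, 5, 8, 12, 22, 24, 11, 20, 21]; box-tests=9; leaf-entries=1; first=P8

== RESULT ==
9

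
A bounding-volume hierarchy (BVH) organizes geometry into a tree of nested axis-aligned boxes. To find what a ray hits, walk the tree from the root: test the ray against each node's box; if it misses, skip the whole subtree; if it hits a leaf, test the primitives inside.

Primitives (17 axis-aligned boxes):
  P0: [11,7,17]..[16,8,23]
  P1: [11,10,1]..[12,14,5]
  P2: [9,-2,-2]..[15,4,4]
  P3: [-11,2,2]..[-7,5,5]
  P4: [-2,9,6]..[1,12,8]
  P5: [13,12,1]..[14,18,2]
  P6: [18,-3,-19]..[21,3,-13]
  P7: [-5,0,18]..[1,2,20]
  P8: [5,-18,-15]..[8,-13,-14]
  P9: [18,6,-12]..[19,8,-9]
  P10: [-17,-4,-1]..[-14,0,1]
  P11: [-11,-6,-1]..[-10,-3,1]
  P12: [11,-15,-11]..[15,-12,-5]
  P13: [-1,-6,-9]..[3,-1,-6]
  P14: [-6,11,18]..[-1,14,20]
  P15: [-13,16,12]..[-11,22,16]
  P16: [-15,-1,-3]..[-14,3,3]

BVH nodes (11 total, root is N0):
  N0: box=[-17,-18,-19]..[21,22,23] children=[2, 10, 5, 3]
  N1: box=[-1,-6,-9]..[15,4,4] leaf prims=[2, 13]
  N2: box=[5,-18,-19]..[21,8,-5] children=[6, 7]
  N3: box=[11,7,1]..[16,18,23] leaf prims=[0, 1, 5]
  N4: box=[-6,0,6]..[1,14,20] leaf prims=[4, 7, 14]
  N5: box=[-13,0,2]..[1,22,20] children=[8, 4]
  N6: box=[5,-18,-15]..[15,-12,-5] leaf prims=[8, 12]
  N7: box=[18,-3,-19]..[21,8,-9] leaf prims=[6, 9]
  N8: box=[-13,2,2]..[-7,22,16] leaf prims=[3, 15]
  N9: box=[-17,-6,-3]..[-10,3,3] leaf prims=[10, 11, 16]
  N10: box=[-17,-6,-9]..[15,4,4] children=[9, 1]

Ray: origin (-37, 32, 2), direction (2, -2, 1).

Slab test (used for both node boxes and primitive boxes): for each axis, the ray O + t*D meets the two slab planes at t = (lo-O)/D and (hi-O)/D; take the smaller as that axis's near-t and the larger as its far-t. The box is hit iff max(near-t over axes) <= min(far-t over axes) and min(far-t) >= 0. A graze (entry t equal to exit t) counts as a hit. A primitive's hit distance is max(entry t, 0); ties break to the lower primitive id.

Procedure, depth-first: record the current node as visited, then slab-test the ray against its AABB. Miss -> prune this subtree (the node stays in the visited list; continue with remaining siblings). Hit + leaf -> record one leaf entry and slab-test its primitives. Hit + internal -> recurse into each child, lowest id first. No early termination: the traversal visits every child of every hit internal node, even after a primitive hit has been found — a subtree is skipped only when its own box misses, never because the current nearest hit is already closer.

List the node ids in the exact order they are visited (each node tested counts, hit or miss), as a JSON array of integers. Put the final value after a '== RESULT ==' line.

Trace the traversal:
N0 x:[10,29] y:[5,25] z:[-21,21] -> hit [10,21], descend [2, 3, 5, 10]
  N2 x:[21,29] y:[12,25] z:[-21,-7] -> miss, prune
  N3 x:[24,53/2] y:[7,25/2] z:[-1,21] -> miss, prune
  N5 x:[12,19] y:[5,16] z:[0,18] -> hit [12,16], descend [4, 8]
    N4 x:[31/2,19] y:[9,16] z:[4,18] -> hit [31/2,16] leaf, test {P4(miss), P7@t=16, P14(miss)}
    N8 x:[12,15] y:[5,15] z:[0,14] -> hit [12,14] leaf, test {P3(miss), P15(miss)}
  N10 x:[10,26] y:[14,19] z:[-11,2] -> miss, prune

Summary -> nodes [0, 2, 3, 5, 4, 8, 10]; box-tests=7; leaf-entries=2; first=P7

== RESULT ==
[0, 2, 3, 5, 4, 8, 10]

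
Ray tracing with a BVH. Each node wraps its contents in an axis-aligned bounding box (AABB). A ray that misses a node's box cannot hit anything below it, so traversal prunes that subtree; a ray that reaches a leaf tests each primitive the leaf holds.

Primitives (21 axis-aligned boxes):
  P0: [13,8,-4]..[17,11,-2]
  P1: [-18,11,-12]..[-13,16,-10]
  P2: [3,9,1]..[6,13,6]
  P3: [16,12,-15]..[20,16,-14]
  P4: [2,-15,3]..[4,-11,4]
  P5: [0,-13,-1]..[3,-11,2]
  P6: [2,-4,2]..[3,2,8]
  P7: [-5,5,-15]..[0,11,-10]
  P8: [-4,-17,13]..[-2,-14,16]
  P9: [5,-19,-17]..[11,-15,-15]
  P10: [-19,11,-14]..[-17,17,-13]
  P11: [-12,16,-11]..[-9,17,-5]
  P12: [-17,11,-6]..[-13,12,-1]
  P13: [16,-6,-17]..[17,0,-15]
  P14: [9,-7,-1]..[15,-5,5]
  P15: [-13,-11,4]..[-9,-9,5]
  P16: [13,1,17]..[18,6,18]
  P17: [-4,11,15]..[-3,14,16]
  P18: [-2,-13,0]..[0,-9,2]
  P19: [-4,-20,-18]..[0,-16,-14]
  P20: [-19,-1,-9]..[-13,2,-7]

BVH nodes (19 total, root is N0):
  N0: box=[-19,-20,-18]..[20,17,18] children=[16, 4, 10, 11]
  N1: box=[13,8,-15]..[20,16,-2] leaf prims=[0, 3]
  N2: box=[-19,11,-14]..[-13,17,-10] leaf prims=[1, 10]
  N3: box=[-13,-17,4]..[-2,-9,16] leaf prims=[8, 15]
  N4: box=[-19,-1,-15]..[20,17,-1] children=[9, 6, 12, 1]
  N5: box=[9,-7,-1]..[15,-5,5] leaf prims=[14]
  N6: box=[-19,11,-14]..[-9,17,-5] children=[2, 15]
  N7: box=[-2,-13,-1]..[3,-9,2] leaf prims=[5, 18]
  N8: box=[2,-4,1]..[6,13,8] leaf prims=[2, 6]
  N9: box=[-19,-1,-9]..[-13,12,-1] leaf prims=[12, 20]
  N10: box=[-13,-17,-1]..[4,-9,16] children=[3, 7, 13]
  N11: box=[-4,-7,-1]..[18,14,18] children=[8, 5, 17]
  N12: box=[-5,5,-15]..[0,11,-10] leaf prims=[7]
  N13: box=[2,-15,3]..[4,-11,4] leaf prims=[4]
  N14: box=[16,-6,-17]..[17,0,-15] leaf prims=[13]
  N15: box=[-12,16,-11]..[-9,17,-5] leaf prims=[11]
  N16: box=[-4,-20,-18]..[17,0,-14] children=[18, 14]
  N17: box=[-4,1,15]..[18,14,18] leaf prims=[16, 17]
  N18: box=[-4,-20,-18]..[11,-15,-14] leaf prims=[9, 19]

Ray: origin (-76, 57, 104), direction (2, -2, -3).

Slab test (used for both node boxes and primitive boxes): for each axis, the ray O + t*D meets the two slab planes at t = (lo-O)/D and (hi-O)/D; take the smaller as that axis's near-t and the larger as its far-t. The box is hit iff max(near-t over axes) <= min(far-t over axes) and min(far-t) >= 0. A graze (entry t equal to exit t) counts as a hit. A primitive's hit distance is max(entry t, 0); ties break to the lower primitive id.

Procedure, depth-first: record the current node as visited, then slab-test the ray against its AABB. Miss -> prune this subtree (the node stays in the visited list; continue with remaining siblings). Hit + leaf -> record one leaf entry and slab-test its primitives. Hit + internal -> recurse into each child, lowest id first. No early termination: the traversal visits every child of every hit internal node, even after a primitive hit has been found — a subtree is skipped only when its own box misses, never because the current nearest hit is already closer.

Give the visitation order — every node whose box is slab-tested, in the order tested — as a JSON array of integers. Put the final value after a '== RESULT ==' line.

Trace the traversal:
N0 x:[57/2,48] y:[20,77/2] z:[86/3,122/3] -> hit [86/3,77/2], descend [4, 10, 11, 16]
  N4 x:[57/2,48] y:[20,29] z:[35,119/3] -> miss, prune
  N10 x:[63/2,40] y:[33,37] z:[88/3,35] -> hit [33,35], descend [3, 7, 13]
    N3 x:[63/2,37] y:[33,37] z:[88/3,100/3] -> hit [33,100/3] leaf, test {P8(miss), P15@t=33}
    N7 x:[37,79/2] y:[33,35] z:[34,35] -> miss, prune
    N13 x:[39,40] y:[34,36] z:[100/3,101/3] -> miss, prune
  N11 x:[36,47] y:[43/2,32] z:[86/3,35] -> miss, prune
  N16 x:[36,93/2] y:[57/2,77/2] z:[118/3,122/3] -> miss, prune

order=[0, 4, 10, 3, 7, 13, 11, 16]  |boxes|=8  |leaves|=1  hit=P15

== RESULT ==
[0, 4, 10, 3, 7, 13, 11, 16]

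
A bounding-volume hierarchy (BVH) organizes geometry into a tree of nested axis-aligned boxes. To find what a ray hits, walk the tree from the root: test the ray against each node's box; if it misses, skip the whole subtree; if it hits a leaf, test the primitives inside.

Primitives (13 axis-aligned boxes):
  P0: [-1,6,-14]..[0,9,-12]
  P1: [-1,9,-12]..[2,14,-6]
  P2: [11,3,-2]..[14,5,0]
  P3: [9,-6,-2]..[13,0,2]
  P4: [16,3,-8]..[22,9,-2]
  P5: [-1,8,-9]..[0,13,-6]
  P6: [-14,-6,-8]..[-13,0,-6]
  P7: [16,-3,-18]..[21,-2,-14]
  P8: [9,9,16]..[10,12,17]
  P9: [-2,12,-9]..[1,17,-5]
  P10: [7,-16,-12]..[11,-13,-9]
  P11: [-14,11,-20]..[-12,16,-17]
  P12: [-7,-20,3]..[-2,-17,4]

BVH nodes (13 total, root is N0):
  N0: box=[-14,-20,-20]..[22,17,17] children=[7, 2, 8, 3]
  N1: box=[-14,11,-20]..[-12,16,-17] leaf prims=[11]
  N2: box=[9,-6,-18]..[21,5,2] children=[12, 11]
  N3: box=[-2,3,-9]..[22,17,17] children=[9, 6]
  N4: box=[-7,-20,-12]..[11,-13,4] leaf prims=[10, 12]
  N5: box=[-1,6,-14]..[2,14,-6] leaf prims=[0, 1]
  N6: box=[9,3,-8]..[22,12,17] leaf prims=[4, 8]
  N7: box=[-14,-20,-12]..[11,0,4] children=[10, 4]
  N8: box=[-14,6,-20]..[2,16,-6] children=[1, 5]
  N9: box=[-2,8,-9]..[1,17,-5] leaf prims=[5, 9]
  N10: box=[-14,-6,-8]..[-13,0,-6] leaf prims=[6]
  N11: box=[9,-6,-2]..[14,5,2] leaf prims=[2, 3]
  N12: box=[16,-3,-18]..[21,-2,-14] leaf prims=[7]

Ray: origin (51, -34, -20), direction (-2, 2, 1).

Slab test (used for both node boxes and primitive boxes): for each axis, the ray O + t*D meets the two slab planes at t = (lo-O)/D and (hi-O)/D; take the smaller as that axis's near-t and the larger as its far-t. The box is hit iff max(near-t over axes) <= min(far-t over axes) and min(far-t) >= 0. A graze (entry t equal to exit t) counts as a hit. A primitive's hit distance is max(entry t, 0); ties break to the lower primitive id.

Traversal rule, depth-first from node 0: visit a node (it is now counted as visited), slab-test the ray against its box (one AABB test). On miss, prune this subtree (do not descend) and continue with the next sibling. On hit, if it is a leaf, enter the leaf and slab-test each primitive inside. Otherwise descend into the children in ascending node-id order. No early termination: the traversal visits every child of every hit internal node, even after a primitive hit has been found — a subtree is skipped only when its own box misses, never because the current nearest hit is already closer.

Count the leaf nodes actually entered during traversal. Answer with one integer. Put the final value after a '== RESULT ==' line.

Traverse from the root:
N0 x:[29/2,65/2] y:[7,51/2] z:[0,37] -> hit [29/2,51/2], descend [2, 3, 7, 8]
  N2 x:[15,21] y:[14,39/2] z:[2,22] -> hit [15,39/2], descend [11, 12]
    N11 x:[37/2,21] y:[14,39/2] z:[18,22] -> hit [37/2,39/2] leaf, test {P2@t=37/2, P3(miss)}
    N12 x:[15,35/2] y:[31/2,16] z:[2,6] -> miss, prune
  N3 x:[29/2,53/2] y:[37/2,51/2] z:[11,37] -> hit [37/2,51/2], descend [6, 9]
    N6 x:[29/2,21] y:[37/2,23] z:[12,37] -> hit [37/2,21] leaf, test {P4(miss), P8(miss)}
    N9 x:[25,53/2] y:[21,51/2] z:[11,15] -> miss, prune
  N7 x:[20,65/2] y:[7,17] z:[8,24] -> miss, prune
  N8 x:[49/2,65/2] y:[20,25] z:[0,14] -> miss, prune

9 AABB tests over nodes [0, 2, 11, 12, 3, 6, 9, 7, 8]; 2 leaves entered; closest P2.

== RESULT ==
2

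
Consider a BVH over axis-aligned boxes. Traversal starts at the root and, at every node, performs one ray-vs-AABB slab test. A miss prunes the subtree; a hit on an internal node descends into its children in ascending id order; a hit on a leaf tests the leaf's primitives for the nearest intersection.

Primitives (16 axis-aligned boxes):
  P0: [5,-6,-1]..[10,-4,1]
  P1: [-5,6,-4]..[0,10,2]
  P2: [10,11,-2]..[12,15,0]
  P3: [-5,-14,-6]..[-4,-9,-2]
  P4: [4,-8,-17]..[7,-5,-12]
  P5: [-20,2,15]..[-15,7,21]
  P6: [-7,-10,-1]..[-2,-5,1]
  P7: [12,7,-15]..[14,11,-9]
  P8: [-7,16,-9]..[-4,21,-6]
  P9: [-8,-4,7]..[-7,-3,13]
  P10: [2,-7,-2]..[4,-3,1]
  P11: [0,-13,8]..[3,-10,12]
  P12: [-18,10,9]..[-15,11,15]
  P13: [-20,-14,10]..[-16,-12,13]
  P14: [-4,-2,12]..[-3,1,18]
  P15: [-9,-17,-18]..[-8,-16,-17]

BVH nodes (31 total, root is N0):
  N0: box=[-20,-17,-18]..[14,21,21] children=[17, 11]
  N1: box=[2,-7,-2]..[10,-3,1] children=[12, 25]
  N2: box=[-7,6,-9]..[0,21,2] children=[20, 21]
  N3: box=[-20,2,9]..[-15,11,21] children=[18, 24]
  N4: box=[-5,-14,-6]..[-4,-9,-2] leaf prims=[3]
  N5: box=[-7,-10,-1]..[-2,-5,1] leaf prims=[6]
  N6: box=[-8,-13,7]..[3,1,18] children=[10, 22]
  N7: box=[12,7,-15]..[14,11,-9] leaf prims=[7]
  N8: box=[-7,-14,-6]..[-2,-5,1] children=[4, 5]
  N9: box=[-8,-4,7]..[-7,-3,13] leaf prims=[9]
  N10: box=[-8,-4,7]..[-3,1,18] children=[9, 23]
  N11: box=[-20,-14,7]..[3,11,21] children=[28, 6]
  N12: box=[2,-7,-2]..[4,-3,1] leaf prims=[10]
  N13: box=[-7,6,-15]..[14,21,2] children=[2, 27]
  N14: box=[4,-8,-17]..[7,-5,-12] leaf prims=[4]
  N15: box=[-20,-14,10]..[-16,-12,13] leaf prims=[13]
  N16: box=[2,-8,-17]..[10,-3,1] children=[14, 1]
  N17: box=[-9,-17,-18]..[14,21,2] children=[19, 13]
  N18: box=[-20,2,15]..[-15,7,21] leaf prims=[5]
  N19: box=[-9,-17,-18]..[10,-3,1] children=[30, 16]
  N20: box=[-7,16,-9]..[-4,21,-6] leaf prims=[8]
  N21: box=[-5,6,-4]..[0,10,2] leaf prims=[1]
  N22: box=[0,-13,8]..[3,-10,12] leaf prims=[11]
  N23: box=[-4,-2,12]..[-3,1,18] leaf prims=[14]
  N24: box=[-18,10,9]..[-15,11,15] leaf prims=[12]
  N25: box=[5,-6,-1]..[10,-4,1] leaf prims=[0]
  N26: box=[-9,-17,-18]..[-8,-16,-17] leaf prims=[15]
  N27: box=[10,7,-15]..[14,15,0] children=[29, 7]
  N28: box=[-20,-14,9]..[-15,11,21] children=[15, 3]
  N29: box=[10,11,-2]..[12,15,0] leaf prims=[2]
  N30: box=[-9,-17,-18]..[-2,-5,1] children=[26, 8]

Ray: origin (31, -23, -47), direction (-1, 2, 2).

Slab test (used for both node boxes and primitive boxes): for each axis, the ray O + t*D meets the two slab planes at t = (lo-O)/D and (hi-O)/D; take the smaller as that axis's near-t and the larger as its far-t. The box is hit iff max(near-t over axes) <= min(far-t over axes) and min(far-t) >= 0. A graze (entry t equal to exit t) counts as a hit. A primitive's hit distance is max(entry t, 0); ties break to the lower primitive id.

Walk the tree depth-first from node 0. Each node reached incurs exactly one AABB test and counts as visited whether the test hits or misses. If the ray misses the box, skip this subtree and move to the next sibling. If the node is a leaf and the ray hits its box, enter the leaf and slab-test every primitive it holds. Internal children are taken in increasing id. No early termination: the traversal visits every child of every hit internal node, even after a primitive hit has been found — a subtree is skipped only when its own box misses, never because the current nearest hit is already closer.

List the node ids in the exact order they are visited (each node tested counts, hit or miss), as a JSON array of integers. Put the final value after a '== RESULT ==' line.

Traverse from the root:
N0 x:[17,51] y:[3,22] z:[29/2,34] -> hit [17,22], descend [11, 17]
  N11 x:[28,51] y:[9/2,17] z:[27,34] -> miss, prune
  N17 x:[17,40] y:[3,22] z:[29/2,49/2] -> hit [17,22], descend [13, 19]
    N13 x:[17,38] y:[29/2,22] z:[16,49/2] -> hit [17,22], descend [2, 27]
      N2 x:[31,38] y:[29/2,22] z:[19,49/2] -> miss, prune
      N27 x:[17,21] y:[15,19] z:[16,47/2] -> hit [17,19], descend [7, 29]
        N7 x:[17,19] y:[15,17] z:[16,19] -> hit [17,17] leaf, test {P7@t=17}
        N29 x:[19,21] y:[17,19] z:[45/2,47/2] -> miss, prune
    N19 x:[21,40] y:[3,10] z:[29/2,24] -> miss, prune

9 AABB tests over nodes [0, 11, 17, 13, 2, 27, 7, 29, 19]; 1 leaf entered; closest P7.

== RESULT ==
[0, 11, 17, 13, 2, 27, 7, 29, 19]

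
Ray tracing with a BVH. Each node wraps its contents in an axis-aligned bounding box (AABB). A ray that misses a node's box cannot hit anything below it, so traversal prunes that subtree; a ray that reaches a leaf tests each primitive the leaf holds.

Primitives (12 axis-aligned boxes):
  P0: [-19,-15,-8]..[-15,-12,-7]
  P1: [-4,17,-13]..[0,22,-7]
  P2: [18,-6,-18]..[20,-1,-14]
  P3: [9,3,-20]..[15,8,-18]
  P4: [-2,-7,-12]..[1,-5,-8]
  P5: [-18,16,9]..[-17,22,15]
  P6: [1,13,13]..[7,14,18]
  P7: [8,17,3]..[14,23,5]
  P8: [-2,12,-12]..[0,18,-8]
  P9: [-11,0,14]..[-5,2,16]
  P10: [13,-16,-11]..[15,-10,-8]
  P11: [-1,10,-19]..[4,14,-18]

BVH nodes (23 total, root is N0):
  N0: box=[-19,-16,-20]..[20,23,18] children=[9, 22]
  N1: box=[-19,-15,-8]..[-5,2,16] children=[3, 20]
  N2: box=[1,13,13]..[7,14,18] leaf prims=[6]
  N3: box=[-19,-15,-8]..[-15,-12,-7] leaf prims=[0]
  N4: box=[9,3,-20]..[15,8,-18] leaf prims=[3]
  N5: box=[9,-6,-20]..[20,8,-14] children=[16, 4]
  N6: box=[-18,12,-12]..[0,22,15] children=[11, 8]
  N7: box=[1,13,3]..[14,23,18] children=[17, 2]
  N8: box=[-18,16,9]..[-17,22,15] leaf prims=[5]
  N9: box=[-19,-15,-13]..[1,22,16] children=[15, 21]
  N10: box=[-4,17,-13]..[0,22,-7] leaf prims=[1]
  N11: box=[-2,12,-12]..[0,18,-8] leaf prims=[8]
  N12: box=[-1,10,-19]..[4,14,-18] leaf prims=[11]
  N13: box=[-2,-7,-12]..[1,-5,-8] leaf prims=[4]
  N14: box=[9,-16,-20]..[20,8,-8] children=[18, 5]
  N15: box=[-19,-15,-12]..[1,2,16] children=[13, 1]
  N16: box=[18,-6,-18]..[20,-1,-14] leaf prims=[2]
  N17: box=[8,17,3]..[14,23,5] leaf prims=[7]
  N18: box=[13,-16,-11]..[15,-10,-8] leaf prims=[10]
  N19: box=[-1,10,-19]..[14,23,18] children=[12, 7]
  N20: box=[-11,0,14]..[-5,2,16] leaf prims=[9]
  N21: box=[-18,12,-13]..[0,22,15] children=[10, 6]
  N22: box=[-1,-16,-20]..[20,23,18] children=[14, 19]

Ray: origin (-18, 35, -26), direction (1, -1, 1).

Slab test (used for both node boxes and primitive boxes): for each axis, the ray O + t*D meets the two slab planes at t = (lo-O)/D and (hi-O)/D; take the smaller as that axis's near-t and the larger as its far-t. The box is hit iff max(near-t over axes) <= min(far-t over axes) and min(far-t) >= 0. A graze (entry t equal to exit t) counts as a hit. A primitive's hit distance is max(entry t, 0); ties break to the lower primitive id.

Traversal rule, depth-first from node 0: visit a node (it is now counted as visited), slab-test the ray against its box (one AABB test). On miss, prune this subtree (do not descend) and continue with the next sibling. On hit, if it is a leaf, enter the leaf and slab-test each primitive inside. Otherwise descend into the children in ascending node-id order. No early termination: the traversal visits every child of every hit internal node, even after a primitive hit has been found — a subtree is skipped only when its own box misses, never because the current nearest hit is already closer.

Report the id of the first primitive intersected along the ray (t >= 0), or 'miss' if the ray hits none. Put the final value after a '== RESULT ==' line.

Walk:
N0 x:[-1,38] y:[12,51] z:[6,44] -> hit [12,38], descend [9, 22]
  N9 x:[-1,19] y:[13,50] z:[13,42] -> hit [13,19], descend [15, 21]
    N15 x:[-1,19] y:[33,50] z:[14,42] -> miss, prune
    N21 x:[0,18] y:[13,23] z:[13,41] -> hit [13,18], descend [6, 10]
      N6 x:[0,18] y:[13,23] z:[14,41] -> hit [14,18], descend [8, 11]
        N8 x:[0,1] y:[13,19] z:[35,41] -> miss, prune
        N11 x:[16,18] y:[17,23] z:[14,18] -> hit [17,18] leaf, test {P8@t=17}
      N10 x:[14,18] y:[13,18] z:[13,19] -> hit [14,18] leaf, test {P1@t=14}
  N22 x:[17,38] y:[12,51] z:[6,44] -> hit [17,38], descend [14, 19]
    N14 x:[27,38] y:[27,51] z:[6,18] -> miss, prune
    N19 x:[17,32] y:[12,25] z:[7,44] -> hit [17,25], descend [7, 12]
      N7 x:[19,32] y:[12,22] z:[29,44] -> miss, prune
      N12 x:[17,22] y:[21,25] z:[7,8] -> miss, prune

order=[0, 9, 15, 21, 6, 8, 11, 10, 22, 14, 19, 7, 12]  |boxes|=13  |leaves|=2  hit=P1

== RESULT ==
1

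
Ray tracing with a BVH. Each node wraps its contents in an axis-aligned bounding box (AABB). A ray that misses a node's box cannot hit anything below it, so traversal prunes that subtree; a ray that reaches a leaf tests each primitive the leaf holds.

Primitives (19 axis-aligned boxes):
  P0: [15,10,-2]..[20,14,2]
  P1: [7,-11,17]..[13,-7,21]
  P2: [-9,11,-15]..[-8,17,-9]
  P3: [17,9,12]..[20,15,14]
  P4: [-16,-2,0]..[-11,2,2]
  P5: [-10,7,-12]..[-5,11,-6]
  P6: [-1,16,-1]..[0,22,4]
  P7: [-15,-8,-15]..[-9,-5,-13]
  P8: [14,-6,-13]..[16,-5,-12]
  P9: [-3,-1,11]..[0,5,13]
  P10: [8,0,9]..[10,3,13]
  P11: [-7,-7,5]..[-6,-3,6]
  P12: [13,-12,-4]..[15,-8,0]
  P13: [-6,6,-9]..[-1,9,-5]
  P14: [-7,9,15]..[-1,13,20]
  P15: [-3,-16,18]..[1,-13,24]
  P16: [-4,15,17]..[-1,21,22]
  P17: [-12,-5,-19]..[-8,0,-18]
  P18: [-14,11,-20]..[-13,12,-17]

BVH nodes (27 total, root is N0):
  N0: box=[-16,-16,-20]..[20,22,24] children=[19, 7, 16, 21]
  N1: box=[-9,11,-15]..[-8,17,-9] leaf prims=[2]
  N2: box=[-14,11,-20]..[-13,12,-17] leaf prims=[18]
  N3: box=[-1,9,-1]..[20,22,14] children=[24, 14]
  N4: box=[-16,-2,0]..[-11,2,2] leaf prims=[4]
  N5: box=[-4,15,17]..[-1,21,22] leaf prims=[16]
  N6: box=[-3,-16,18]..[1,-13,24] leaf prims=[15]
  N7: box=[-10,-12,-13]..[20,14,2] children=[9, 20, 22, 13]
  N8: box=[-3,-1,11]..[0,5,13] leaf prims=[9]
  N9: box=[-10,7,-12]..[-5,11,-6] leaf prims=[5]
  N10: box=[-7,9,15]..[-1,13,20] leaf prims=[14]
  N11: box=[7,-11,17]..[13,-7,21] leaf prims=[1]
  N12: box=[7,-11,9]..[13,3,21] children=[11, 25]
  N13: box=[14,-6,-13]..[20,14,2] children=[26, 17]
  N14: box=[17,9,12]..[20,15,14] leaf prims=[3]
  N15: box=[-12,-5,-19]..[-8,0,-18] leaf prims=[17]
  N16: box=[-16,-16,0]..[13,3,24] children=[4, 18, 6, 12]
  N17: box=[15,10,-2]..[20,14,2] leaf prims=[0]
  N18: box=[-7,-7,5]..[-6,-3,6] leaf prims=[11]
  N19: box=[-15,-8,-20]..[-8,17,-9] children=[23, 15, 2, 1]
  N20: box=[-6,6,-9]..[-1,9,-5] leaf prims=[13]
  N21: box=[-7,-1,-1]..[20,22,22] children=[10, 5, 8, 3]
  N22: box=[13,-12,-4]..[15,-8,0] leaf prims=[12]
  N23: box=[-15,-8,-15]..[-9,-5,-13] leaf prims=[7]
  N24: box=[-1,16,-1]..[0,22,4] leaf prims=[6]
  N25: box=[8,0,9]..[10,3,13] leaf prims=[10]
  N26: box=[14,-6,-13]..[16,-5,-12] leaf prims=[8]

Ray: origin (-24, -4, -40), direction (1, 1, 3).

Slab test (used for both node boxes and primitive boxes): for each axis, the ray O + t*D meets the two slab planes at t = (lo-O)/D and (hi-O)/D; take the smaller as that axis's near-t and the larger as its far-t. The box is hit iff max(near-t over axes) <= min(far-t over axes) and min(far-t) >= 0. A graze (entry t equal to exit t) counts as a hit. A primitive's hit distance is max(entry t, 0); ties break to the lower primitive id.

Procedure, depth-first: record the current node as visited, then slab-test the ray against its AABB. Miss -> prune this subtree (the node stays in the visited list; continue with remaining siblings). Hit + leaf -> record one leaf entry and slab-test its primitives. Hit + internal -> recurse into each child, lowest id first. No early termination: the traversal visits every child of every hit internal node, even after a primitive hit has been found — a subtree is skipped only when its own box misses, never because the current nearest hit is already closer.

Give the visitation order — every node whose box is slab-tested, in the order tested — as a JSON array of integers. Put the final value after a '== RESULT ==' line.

Trace the traversal:
N0 x:[8,44] y:[-12,26] z:[20/3,64/3] -> hit [8,64/3], descend [7, 16, 19, 21]
  N7 x:[14,44] y:[-8,18] z:[9,14] -> hit [14,14], descend [9, 13, 20, 22]
    N9 x:[14,19] y:[11,15] z:[28/3,34/3] -> miss, prune
    N13 x:[38,44] y:[-2,18] z:[9,14] -> miss, prune
    N20 x:[18,23] y:[10,13] z:[31/3,35/3] -> miss, prune
    N22 x:[37,39] y:[-8,-4] z:[12,40/3] -> miss, prune
  N16 x:[8,37] y:[-12,7] z:[40/3,64/3] -> miss, prune
  N19 x:[9,16] y:[-4,21] z:[20/3,31/3] -> hit [9,31/3], descend [1, 2, 15, 23]
    N1 x:[15,16] y:[15,21] z:[25/3,31/3] -> miss, prune
    N2 x:[10,11] y:[15,16] z:[20/3,23/3] -> miss, prune
    N15 x:[12,16] y:[-1,4] z:[7,22/3] -> miss, prune
    N23 x:[9,15] y:[-4,-1] z:[25/3,9] -> miss, prune
  N21 x:[17,44] y:[3,26] z:[13,62/3] -> hit [17,62/3], descend [3, 5, 8, 10]
    N3 x:[23,44] y:[13,26] z:[13,18] -> miss, prune
    N5 x:[20,23] y:[19,25] z:[19,62/3] -> hit [20,62/3] leaf, test {P16@t=20}
    N8 x:[21,24] y:[3,9] z:[17,53/3] -> miss, prune
    N10 x:[17,23] y:[13,17] z:[55/3,20] -> miss, prune

Summary -> nodes [0, 7, 9, 13, 20, 22, 16, 19, 1, 2, 15, 23, 21, 3, 5, 8, 10]; box-tests=17; leaf-entries=1; first=P16

== RESULT ==
[0, 7, 9, 13, 20, 22, 16, 19, 1, 2, 15, 23, 21, 3, 5, 8, 10]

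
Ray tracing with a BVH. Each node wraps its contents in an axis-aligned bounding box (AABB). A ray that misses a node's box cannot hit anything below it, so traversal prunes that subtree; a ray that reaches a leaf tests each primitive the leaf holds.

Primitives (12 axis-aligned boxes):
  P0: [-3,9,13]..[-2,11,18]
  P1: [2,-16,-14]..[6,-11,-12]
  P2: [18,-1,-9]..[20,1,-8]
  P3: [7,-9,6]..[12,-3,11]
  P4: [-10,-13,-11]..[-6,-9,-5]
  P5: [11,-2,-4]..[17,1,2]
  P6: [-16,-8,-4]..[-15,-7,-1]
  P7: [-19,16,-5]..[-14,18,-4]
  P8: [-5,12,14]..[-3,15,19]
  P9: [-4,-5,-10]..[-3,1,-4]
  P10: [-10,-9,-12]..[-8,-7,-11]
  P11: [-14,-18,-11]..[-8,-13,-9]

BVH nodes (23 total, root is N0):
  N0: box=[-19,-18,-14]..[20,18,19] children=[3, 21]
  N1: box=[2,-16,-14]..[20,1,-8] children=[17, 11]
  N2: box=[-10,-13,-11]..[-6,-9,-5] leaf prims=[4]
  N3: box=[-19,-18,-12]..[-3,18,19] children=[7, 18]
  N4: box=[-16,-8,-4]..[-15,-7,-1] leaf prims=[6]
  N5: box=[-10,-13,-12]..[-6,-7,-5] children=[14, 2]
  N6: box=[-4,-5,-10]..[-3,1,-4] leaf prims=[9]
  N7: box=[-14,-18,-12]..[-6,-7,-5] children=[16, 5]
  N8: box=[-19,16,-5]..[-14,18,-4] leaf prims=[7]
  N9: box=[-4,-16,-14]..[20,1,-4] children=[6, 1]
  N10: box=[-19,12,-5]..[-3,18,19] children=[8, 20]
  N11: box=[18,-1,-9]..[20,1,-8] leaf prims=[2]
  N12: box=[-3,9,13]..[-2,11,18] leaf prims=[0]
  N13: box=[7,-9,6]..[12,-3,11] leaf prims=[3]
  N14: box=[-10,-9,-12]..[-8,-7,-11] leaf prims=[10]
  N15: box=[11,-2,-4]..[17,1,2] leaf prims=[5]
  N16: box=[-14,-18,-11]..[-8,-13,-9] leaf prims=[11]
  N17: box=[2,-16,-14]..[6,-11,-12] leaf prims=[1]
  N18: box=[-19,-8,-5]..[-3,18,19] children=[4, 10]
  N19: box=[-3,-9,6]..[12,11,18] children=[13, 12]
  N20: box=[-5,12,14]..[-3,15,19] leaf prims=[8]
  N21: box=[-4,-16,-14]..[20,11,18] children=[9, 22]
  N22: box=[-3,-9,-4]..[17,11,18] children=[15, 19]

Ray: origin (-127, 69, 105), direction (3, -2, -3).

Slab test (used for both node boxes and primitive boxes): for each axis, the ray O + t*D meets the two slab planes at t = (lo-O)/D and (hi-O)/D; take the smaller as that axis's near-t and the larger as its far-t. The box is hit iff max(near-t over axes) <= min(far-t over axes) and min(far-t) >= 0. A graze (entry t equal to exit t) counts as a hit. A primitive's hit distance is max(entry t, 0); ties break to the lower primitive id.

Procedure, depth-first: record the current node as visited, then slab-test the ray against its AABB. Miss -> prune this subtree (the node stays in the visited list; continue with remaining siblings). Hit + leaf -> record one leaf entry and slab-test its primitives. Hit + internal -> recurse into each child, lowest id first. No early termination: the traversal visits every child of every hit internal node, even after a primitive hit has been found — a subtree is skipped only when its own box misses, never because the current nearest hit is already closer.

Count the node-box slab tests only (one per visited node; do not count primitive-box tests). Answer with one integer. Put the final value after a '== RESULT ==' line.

Trace the traversal:
N0 x:[36,49] y:[51/2,87/2] z:[86/3,119/3] -> hit [36,119/3], descend [3, 21]
  N3 x:[36,124/3] y:[51/2,87/2] z:[86/3,39] -> hit [36,39], descend [7, 18]
    N7 x:[113/3,121/3] y:[38,87/2] z:[110/3,39] -> hit [38,39], descend [5, 16]
      N5 x:[39,121/3] y:[38,41] z:[110/3,39] -> hit [39,39], descend [2, 14]
        N2 x:[39,121/3] y:[39,41] z:[110/3,116/3] -> miss, prune
        N14 x:[39,119/3] y:[38,39] z:[116/3,39] -> hit [39,39] leaf, test {P10@t=39}
      N16 x:[113/3,119/3] y:[41,87/2] z:[38,116/3] -> miss, prune
    N18 x:[36,124/3] y:[51/2,77/2] z:[86/3,110/3] -> hit [36,110/3], descend [4, 10]
      N4 x:[37,112/3] y:[38,77/2] z:[106/3,109/3] -> miss, prune
      N10 x:[36,124/3] y:[51/2,57/2] z:[86/3,110/3] -> miss, prune
  N21 x:[41,49] y:[29,85/2] z:[29,119/3] -> miss, prune

Summary -> nodes [0, 3, 7, 5, 2, 14, 16, 18, 4, 10, 21]; box-tests=11; leaf-entries=1; first=P10

== RESULT ==
11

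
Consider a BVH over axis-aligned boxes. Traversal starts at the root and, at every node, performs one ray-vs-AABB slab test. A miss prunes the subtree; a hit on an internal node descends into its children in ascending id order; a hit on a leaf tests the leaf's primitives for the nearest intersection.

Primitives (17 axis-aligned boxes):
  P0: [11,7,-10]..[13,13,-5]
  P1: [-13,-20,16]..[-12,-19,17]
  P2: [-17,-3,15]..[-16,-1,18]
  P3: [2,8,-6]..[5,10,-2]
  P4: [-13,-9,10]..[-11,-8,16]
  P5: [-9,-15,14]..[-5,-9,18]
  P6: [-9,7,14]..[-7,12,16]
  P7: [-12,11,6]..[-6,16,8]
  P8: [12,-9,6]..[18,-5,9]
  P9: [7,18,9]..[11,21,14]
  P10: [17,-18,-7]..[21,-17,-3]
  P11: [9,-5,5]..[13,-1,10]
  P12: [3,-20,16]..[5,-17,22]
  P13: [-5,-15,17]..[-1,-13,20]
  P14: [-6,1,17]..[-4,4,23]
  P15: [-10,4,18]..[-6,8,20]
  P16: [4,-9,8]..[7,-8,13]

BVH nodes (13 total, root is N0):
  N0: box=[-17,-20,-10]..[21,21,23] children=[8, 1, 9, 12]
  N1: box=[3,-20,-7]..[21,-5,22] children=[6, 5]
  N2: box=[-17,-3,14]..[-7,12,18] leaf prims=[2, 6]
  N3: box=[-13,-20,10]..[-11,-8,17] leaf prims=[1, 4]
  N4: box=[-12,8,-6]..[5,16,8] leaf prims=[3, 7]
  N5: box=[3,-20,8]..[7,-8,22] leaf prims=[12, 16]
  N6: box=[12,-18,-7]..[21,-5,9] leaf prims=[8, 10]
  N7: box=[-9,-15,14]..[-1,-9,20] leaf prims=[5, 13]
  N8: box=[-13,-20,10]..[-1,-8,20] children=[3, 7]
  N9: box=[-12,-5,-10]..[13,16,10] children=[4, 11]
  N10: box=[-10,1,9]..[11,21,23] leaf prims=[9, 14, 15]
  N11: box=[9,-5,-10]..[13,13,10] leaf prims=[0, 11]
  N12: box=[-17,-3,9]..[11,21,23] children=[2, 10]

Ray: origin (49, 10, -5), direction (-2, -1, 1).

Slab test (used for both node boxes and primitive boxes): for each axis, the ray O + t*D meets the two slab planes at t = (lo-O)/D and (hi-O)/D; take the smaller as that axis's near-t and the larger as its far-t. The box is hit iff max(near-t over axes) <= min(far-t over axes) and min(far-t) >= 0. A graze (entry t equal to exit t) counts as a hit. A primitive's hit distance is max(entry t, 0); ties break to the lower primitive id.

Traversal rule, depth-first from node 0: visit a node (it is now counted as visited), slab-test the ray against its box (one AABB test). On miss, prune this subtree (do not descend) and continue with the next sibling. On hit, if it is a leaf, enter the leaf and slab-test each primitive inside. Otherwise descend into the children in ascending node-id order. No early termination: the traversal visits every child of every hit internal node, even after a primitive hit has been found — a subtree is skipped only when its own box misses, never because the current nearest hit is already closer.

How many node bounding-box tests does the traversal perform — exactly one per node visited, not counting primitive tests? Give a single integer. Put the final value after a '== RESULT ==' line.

Traverse from the root:
N0 x:[14,33] y:[-11,30] z:[-5,28] -> hit [14,28], descend [1, 8, 9, 12]
  N1 x:[14,23] y:[15,30] z:[-2,27] -> hit [15,23], descend [5, 6]
    N5 x:[21,23] y:[18,30] z:[13,27] -> hit [21,23] leaf, test {P12(miss), P16(miss)}
    N6 x:[14,37/2] y:[15,28] z:[-2,14] -> miss, prune
  N8 x:[25,31] y:[18,30] z:[15,25] -> hit [25,25], descend [3, 7]
    N3 x:[30,31] y:[18,30] z:[15,22] -> miss, prune
    N7 x:[25,29] y:[19,25] z:[19,25] -> hit [25,25] leaf, test {P5(miss), P13@t=25}
  N9 x:[18,61/2] y:[-6,15] z:[-5,15] -> miss, prune
  N12 x:[19,33] y:[-11,13] z:[14,28] -> miss, prune

Summary -> nodes [0, 1, 5, 6, 8, 3, 7, 9, 12]; box-tests=9; leaf-entries=2; first=P13

== RESULT ==
9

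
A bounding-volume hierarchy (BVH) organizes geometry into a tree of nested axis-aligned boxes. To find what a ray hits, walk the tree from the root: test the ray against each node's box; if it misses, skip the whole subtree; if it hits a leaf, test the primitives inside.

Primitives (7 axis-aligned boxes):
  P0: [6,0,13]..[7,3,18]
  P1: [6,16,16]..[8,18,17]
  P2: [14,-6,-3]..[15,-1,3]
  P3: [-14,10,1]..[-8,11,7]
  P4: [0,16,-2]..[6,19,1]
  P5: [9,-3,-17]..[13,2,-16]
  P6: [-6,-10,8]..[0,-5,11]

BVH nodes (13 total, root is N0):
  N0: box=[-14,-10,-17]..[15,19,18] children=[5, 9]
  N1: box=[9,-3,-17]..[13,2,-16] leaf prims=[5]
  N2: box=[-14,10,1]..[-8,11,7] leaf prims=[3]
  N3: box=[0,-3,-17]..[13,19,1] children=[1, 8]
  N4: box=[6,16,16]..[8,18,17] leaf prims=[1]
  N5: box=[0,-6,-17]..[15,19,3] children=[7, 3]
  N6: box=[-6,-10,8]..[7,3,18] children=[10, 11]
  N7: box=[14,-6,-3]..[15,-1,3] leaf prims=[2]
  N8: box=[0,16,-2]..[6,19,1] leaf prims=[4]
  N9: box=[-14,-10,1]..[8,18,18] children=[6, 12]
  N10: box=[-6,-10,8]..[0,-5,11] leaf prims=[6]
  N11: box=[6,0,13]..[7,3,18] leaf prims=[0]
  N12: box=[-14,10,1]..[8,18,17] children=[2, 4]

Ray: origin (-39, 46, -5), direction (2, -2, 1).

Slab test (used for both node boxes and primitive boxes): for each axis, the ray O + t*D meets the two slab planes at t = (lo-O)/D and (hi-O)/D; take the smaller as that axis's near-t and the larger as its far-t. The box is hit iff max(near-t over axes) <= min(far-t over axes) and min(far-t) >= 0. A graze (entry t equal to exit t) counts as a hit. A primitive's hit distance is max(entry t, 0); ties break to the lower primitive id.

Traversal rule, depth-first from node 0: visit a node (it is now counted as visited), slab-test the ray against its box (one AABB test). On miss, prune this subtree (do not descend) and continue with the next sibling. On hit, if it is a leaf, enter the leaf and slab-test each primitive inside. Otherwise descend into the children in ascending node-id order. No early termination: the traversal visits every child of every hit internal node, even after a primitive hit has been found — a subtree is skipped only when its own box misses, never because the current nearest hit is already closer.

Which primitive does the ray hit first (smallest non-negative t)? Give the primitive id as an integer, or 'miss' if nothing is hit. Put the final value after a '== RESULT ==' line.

Traverse from the root:
N0 x:[25/2,27] y:[27/2,28] z:[-12,23] -> hit [27/2,23], descend [5, 9]
  N5 x:[39/2,27] y:[27/2,26] z:[-12,8] -> miss, prune
  N9 x:[25/2,47/2] y:[14,28] z:[6,23] -> hit [14,23], descend [6, 12]
    N6 x:[33/2,23] y:[43/2,28] z:[13,23] -> hit [43/2,23], descend [10, 11]
      N10 x:[33/2,39/2] y:[51/2,28] z:[13,16] -> miss, prune
      N11 x:[45/2,23] y:[43/2,23] z:[18,23] -> hit [45/2,23] leaf, test {P0@t=45/2}
    N12 x:[25/2,47/2] y:[14,18] z:[6,22] -> hit [14,18], descend [2, 4]
      N2 x:[25/2,31/2] y:[35/2,18] z:[6,12] -> miss, prune
      N4 x:[45/2,47/2] y:[14,15] z:[21,22] -> miss, prune

9 AABB tests over nodes [0, 5, 9, 6, 10, 11, 12, 2, 4]; 1 leaf entered; closest P0.

== RESULT ==
0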